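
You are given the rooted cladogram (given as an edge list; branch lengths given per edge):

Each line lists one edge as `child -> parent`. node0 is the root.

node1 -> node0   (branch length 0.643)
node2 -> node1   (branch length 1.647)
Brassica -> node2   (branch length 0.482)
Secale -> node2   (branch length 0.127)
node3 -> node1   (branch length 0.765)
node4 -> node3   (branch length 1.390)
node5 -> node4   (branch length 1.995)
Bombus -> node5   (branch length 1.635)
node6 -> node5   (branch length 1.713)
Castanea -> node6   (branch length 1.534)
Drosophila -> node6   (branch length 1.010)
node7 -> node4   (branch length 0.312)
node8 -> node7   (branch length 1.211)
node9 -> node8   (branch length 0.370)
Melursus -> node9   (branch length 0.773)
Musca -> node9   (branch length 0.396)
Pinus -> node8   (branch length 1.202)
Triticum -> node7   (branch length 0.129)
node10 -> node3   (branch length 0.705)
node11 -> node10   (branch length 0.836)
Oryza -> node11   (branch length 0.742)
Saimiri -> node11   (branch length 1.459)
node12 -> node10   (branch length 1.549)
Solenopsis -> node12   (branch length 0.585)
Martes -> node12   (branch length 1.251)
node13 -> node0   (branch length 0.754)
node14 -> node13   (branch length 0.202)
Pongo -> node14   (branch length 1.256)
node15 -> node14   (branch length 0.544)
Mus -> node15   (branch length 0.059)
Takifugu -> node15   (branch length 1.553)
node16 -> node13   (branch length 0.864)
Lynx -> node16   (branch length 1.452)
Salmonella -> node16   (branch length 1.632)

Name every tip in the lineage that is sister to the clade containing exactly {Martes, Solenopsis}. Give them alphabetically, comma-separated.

The clade containing exactly {Martes, Solenopsis} attaches to the tree at the node subtending ((Oryza,Saimiri),(Solenopsis,Martes)).
The other lineage descending from that same node — the sister group — is (Oryza,Saimiri); its 2 tips in alphabetical order are the answer.

Oryza, Saimiri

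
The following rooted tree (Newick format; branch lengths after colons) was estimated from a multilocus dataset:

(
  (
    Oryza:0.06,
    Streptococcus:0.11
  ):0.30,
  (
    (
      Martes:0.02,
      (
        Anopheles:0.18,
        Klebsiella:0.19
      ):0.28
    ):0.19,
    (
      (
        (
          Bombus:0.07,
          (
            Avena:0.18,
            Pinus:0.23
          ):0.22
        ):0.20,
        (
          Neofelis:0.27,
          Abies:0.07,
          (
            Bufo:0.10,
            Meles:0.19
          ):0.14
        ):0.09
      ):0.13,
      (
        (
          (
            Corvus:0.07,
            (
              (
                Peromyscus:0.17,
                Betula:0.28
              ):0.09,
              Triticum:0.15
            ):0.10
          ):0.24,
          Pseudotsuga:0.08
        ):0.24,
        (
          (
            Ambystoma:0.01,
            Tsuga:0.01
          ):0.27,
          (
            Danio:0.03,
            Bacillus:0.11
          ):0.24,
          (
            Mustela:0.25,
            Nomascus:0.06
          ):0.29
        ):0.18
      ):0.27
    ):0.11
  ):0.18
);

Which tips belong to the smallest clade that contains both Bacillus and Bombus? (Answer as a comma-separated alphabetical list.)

Abies, Ambystoma, Avena, Bacillus, Betula, Bombus, Bufo, Corvus, Danio, Meles, Mustela, Neofelis, Nomascus, Peromyscus, Pinus, Pseudotsuga, Triticum, Tsuga

Tracing Bacillus: it sits inside (Danio,Bacillus).
Tracing Bombus: it sits inside (Bombus,(Avena,Pinus)).
The smallest clade enclosing both is (((Bombus,(Avena,Pinus)),(Neofelis,Abies,(Bufo,Meles))),(((Corvus,((Peromyscus,Betula),Triticum)),Pseudotsuga),((Ambystoma,Tsuga),(Danio,Bacillus),(Mustela,Nomascus)))); the answer is its 18 terminal taxa in alphabetical order.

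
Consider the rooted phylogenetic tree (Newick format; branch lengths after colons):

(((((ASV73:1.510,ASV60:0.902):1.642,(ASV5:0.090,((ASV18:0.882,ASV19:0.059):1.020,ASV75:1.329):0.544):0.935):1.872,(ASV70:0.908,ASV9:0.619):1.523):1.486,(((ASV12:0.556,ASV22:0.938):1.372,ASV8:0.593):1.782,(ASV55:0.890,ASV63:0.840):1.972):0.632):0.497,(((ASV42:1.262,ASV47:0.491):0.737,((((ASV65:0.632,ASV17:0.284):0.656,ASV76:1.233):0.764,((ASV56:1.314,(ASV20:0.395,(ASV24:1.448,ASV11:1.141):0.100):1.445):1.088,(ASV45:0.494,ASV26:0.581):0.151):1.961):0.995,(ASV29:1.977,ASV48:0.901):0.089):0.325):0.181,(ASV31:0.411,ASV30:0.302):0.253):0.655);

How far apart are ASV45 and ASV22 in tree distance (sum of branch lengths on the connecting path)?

9.983

The path runs ASV45 → … → MRCA → … → ASV22; the MRCA is the root of the tree.
Branch lengths along that path: 0.494 + 0.151 + 1.961 + 0.995 + 0.325 + 0.181 + 0.655 + 0.497 + 0.632 + 1.782 + 1.372 + 0.938 = 9.983.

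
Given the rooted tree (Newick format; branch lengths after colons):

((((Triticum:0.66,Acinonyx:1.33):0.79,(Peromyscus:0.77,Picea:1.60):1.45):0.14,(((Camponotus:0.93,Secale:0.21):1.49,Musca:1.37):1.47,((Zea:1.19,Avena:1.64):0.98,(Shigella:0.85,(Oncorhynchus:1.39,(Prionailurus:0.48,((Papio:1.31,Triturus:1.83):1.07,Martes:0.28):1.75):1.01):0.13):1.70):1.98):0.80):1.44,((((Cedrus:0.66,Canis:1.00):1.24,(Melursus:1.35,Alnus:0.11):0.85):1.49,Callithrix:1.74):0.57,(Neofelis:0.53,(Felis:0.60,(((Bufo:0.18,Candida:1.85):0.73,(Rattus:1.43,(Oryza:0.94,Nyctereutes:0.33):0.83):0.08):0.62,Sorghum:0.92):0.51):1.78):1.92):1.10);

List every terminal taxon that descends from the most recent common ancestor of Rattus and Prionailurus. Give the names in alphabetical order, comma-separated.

Tracing Rattus: it sits inside (Rattus,(Oryza,Nyctereutes)).
Tracing Prionailurus: it sits inside (Prionailurus,((Papio,Triturus),Martes)).
The smallest clade enclosing both is the whole tree (their MRCA is the root), so the answer is all 28 tips in alphabetical order.

Acinonyx, Alnus, Avena, Bufo, Callithrix, Camponotus, Candida, Canis, Cedrus, Felis, Martes, Melursus, Musca, Neofelis, Nyctereutes, Oncorhynchus, Oryza, Papio, Peromyscus, Picea, Prionailurus, Rattus, Secale, Shigella, Sorghum, Triticum, Triturus, Zea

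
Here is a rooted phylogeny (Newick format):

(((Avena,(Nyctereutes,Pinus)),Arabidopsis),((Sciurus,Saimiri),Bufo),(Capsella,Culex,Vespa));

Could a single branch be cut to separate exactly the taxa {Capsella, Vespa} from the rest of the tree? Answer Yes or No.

The MRCA of the listed taxa subtends (Capsella,Culex,Vespa).
That clade also contains Culex, which is not in the proposed group, so the group is not monophyletic.

No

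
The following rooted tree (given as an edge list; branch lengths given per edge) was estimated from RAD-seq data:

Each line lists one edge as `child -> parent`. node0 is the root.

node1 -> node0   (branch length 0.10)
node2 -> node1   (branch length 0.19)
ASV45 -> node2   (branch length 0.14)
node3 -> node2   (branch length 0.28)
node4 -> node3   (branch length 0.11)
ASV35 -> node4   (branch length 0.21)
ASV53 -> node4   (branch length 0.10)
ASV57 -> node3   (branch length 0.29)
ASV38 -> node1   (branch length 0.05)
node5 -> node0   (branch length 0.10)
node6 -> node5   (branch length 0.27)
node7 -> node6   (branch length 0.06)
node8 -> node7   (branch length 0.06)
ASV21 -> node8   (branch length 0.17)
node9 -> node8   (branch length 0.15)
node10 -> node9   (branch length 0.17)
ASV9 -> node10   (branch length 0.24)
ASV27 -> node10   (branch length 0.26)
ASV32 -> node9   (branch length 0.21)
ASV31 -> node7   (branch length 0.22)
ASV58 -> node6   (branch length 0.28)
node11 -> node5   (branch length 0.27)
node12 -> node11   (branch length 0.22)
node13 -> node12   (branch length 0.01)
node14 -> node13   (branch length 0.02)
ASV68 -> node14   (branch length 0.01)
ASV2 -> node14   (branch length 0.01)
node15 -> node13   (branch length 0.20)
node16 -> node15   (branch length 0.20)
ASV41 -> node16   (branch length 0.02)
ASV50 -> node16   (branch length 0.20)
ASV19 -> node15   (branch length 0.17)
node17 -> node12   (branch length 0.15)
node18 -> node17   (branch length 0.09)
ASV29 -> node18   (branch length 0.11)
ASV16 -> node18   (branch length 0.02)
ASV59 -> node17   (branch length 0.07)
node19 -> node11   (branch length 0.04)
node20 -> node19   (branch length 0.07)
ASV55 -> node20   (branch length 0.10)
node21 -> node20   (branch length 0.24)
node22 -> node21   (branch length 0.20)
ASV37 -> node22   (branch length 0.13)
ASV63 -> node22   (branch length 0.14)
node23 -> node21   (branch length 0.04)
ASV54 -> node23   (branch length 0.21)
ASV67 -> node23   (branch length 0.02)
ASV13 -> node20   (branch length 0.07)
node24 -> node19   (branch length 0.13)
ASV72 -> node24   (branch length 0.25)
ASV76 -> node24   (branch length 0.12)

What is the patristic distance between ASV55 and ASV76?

The path runs ASV55 → … → MRCA → … → ASV76; the MRCA is the node subtending ((ASV55,((ASV37,ASV63),(ASV54,ASV67)),ASV13),(ASV72,ASV76)).
Branch lengths along that path: 0.10 + 0.07 + 0.13 + 0.12 = 0.42.

0.42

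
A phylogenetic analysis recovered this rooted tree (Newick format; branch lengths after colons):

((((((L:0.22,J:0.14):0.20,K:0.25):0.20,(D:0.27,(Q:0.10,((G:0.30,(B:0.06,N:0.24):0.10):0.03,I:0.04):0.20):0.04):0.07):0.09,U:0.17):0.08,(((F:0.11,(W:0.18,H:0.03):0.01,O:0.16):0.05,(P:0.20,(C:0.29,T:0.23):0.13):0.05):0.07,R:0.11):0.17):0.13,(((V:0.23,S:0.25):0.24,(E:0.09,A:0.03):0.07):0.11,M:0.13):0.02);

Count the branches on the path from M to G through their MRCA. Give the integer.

10

The MRCA of M and G is the root of the tree.
From M up to that node: 2 branches. From G up to the same node: 8 branches. Total: 2 + 8 = 10.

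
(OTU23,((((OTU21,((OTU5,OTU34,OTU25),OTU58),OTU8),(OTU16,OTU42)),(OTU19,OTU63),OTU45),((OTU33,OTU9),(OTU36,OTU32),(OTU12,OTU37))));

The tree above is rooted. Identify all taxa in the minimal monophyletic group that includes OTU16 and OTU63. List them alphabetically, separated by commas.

OTU16, OTU19, OTU21, OTU25, OTU34, OTU42, OTU45, OTU5, OTU58, OTU63, OTU8

Tracing OTU16: it sits inside (OTU16,OTU42).
Tracing OTU63: it sits inside (OTU19,OTU63).
The smallest clade enclosing both is (((OTU21,((OTU5,OTU34,OTU25),OTU58),OTU8),(OTU16,OTU42)),(OTU19,OTU63),OTU45); the answer is its 11 terminal taxa in alphabetical order.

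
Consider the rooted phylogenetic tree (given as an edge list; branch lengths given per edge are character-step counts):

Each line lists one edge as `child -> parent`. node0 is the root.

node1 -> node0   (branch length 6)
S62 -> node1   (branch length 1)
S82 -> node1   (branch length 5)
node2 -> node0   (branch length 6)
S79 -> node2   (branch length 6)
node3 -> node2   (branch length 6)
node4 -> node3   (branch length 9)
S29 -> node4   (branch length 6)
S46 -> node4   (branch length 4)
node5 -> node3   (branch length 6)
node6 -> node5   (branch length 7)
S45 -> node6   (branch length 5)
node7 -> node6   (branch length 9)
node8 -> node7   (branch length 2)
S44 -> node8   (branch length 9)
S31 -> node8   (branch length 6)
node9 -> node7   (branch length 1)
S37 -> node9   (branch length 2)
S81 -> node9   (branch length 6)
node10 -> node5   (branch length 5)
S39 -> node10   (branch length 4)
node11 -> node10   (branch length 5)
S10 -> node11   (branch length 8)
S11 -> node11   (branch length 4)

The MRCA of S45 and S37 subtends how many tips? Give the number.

5

The MRCA of S45 and S37 is the node subtending (S45,((S44,S31),(S37,S81))).
That clade contains 5 terminal taxa: S31, S37, S44, S45, S81.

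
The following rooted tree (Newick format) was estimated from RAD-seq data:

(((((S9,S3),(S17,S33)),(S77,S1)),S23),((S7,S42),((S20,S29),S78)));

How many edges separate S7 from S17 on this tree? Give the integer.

8

The MRCA of S7 and S17 is the root of the tree.
From S7 up to that node: 3 branches. From S17 up to the same node: 5 branches. Total: 3 + 5 = 8.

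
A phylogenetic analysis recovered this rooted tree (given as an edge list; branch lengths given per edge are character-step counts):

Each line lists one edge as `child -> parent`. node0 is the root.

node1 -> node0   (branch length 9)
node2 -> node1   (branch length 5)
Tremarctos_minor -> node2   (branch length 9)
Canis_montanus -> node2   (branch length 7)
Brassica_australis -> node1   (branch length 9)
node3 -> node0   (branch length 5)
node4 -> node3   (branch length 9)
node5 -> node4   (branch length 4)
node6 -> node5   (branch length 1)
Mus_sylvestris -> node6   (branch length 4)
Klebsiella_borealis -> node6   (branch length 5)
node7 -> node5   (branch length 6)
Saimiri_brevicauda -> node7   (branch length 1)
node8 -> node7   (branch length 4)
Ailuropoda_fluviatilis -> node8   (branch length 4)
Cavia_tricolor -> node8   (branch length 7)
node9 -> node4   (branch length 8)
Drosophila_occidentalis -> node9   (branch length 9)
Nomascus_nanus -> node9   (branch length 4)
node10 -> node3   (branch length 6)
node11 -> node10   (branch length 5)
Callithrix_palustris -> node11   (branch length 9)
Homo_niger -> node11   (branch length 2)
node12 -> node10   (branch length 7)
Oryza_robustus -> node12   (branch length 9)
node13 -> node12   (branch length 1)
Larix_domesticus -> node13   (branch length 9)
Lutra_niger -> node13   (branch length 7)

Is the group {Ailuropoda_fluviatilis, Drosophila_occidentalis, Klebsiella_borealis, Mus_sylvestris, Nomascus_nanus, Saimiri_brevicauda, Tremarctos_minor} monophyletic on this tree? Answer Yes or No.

The MRCA of the listed taxa is the root, so the smallest clade containing them is the whole tree.
That clade also contains Brassica_australis, Callithrix_palustris, Canis_montanus, Cavia_tricolor, Homo_niger, Larix_domesticus, Lutra_niger, Oryza_robustus, which are not in the proposed group, so the group is not monophyletic.

No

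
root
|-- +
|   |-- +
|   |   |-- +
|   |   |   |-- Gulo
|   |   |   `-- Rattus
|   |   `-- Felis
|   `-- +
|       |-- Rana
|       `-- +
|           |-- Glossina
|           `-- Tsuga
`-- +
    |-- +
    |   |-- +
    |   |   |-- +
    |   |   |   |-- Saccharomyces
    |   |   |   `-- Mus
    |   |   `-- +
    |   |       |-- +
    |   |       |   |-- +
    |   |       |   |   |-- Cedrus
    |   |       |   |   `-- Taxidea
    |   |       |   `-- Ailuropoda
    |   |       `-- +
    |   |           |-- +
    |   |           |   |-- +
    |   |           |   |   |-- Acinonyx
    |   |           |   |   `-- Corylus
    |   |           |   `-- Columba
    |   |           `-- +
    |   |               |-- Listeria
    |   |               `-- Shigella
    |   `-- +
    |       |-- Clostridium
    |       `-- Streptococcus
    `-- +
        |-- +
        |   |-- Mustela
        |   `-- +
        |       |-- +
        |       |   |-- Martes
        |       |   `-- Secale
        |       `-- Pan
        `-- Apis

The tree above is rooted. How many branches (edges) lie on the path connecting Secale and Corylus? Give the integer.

12

The MRCA of Secale and Corylus is the node subtending ((((Saccharomyces,Mus),(((Cedrus,Taxidea),Ailuropoda),(((Acinonyx,Corylus),Columba),(Listeria,Shigella)))),(Clostridium,Streptococcus)),((Mustela,((Martes,Secale),Pan)),Apis)).
From Secale up to that node: 5 branches. From Corylus up to the same node: 7 branches. Total: 5 + 7 = 12.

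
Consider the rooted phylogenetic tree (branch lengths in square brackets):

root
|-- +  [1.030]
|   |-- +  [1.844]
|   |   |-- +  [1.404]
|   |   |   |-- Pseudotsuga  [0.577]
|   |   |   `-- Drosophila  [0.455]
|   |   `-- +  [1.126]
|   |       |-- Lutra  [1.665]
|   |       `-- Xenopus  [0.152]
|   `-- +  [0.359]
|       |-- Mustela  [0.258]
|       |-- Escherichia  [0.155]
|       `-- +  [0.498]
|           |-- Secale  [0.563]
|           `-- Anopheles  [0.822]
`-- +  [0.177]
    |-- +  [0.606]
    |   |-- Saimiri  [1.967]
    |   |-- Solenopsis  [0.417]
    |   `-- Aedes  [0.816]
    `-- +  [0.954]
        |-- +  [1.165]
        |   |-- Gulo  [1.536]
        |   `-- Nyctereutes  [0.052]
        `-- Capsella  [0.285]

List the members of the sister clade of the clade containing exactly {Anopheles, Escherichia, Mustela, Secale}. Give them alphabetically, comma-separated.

The clade containing exactly {Anopheles, Escherichia, Mustela, Secale} attaches to the tree at the node subtending (((Pseudotsuga,Drosophila),(Lutra,Xenopus)),(Mustela,Escherichia,(Secale,Anopheles))).
The other lineage descending from that same node — the sister group — is ((Pseudotsuga,Drosophila),(Lutra,Xenopus)); its 4 tips in alphabetical order are the answer.

Drosophila, Lutra, Pseudotsuga, Xenopus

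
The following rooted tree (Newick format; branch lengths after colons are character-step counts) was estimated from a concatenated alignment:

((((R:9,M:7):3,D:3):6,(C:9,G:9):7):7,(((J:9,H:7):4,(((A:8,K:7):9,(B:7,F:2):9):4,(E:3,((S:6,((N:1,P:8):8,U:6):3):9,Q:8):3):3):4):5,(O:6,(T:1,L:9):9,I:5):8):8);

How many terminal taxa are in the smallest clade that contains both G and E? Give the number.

21

The MRCA of G and E is the root, so the clade is the entire tree.
That clade contains 21 terminal taxa: A, B, C, D, E, F, G, H, I, J, K, L, M, N, O, P, Q, R, S, T, U.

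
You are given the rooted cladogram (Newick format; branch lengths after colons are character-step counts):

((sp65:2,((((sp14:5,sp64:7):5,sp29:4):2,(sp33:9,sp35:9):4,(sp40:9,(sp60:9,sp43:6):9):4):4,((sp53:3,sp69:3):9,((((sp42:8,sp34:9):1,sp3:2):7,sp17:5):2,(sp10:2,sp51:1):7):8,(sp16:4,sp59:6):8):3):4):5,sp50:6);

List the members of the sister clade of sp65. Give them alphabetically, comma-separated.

sp65 attaches to the tree at the node subtending (sp65,((((sp14,sp64),sp29),(sp33,sp35),(sp40,(sp60,sp43))),((sp53,sp69),((((sp42,sp34),sp3),sp17),(sp10,sp51)),(sp16,sp59)))).
The other lineage descending from that same node — the sister group — is ((((sp14,sp64),sp29),(sp33,sp35),(sp40,(sp60,sp43))),((sp53,sp69),((((sp42,sp34),sp3),sp17),(sp10,sp51)),(sp16,sp59))); its 18 tips in alphabetical order are the answer.

sp10, sp14, sp16, sp17, sp29, sp3, sp33, sp34, sp35, sp40, sp42, sp43, sp51, sp53, sp59, sp60, sp64, sp69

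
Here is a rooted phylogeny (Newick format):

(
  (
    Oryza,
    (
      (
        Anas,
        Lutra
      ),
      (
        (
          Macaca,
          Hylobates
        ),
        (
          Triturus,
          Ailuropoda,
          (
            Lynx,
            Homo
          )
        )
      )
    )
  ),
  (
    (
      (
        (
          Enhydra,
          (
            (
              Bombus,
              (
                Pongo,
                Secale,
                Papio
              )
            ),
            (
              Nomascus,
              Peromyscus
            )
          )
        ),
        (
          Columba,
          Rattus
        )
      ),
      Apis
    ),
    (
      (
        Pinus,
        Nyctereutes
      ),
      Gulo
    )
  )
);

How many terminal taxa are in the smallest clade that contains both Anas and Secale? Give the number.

22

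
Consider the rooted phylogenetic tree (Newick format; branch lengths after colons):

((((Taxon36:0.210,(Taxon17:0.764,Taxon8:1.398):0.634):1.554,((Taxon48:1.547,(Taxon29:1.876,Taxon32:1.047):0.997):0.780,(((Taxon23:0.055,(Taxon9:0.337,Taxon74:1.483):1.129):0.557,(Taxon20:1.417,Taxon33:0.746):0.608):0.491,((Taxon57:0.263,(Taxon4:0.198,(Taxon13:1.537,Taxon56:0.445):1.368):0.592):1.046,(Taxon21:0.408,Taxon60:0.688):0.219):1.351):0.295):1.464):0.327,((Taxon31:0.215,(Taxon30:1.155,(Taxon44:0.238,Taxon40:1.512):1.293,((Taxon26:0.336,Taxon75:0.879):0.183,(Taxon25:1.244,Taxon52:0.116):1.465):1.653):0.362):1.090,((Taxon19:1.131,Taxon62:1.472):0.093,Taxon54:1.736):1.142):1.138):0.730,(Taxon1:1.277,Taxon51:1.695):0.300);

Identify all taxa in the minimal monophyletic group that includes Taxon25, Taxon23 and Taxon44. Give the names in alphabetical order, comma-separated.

Taxon13, Taxon17, Taxon19, Taxon20, Taxon21, Taxon23, Taxon25, Taxon26, Taxon29, Taxon30, Taxon31, Taxon32, Taxon33, Taxon36, Taxon4, Taxon40, Taxon44, Taxon48, Taxon52, Taxon54, Taxon56, Taxon57, Taxon60, Taxon62, Taxon74, Taxon75, Taxon8, Taxon9

Tracing Taxon25: it sits inside (Taxon25,Taxon52).
Tracing Taxon23: it sits inside (Taxon23,(Taxon9,Taxon74)).
Tracing Taxon44: it sits inside (Taxon44,Taxon40).
The smallest clade enclosing all 3 is (((Taxon36,(Taxon17,Taxon8)),((Taxon48,(Taxon29,Taxon32)),(((Taxon23,(Taxon9,Taxon74)),(Taxon20,Taxon33)),((Taxon57,(Taxon4,(Taxon13,Taxon56))),(Taxon21,Taxon60))))),((Taxon31,(Taxon30,(Taxon44,Taxon40),((Taxon26,Taxon75),(Taxon25,Taxon52)))),((Taxon19,Taxon62),Taxon54))); the answer is its 28 terminal taxa in alphabetical order.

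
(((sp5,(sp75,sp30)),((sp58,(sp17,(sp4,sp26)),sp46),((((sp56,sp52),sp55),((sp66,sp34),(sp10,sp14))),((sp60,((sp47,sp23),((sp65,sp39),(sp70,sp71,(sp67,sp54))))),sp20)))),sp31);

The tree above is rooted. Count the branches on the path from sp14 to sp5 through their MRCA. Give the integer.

8

The MRCA of sp14 and sp5 is the node subtending ((sp5,(sp75,sp30)),((sp58,(sp17,(sp4,sp26)),sp46),((((sp56,sp52),sp55),((sp66,sp34),(sp10,sp14))),((sp60,((sp47,sp23),((sp65,sp39),(sp70,sp71,(sp67,sp54))))),sp20)))).
From sp14 up to that node: 6 branches. From sp5 up to the same node: 2 branches. Total: 6 + 2 = 8.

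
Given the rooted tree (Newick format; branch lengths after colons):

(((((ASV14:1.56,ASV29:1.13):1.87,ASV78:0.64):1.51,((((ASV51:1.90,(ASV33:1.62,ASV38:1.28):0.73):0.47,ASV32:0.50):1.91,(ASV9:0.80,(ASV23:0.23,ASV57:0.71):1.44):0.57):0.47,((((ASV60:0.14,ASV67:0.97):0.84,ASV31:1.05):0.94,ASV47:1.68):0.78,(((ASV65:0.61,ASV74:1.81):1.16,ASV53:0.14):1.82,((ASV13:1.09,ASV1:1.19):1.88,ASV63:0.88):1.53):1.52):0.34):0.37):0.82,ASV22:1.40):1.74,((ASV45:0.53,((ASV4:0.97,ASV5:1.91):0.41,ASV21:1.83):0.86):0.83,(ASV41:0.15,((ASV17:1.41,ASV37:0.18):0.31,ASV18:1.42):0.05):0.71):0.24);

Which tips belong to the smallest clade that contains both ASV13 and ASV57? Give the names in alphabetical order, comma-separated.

ASV1, ASV13, ASV23, ASV31, ASV32, ASV33, ASV38, ASV47, ASV51, ASV53, ASV57, ASV60, ASV63, ASV65, ASV67, ASV74, ASV9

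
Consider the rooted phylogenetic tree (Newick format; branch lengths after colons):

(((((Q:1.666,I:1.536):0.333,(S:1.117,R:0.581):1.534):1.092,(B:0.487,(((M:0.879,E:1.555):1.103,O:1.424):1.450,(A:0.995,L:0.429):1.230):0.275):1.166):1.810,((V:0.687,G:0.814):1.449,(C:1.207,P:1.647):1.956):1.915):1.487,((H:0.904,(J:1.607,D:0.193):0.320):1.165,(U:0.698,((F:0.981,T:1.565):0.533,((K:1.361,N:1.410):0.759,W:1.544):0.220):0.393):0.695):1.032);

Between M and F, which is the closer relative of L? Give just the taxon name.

M

The MRCA of L and M subtends (((M,E),O),(A,L)) (5 taxa).
The MRCA of L and F is the root, subtending the entire tree (23 taxa).
The first is nested inside the second, so L shares a more recent common ancestor with M.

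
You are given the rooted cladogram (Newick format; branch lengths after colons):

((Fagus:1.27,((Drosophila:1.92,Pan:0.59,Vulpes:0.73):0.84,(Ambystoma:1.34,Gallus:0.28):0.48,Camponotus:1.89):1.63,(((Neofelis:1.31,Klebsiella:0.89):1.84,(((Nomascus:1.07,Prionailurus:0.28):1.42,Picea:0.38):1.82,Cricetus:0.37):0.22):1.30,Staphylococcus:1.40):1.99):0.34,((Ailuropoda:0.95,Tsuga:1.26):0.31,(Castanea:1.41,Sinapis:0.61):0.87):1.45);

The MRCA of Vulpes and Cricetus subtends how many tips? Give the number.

14

The MRCA of Vulpes and Cricetus is the node subtending (Fagus,((Drosophila,Pan,Vulpes),(Ambystoma,Gallus),Camponotus),(((Neofelis,Klebsiella),(((Nomascus,Prionailurus),Picea),Cricetus)),Staphylococcus)).
That clade contains 14 terminal taxa: Ambystoma, Camponotus, Cricetus, Drosophila, Fagus, Gallus, Klebsiella, Neofelis, Nomascus, Pan, Picea, Prionailurus, Staphylococcus, Vulpes.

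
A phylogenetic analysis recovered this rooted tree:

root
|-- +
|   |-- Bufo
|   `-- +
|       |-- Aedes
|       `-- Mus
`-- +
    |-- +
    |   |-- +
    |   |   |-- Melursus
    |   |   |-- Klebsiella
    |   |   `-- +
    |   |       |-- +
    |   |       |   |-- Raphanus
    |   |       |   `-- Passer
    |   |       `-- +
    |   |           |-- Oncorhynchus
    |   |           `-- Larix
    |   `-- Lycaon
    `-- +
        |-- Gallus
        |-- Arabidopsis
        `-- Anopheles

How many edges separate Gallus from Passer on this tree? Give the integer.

The MRCA of Gallus and Passer is the node subtending (((Melursus,Klebsiella,((Raphanus,Passer),(Oncorhynchus,Larix))),Lycaon),(Gallus,Arabidopsis,Anopheles)).
From Gallus up to that node: 2 branches. From Passer up to the same node: 5 branches. Total: 2 + 5 = 7.

7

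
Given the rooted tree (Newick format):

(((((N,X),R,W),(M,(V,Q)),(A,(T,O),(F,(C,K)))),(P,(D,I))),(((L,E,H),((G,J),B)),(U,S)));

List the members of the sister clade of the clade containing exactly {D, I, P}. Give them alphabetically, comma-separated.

A, C, F, K, M, N, O, Q, R, T, V, W, X

The clade containing exactly {D, I, P} attaches to the tree at the node subtending ((((N,X),R,W),(M,(V,Q)),(A,(T,O),(F,(C,K)))),(P,(D,I))).
The other lineage descending from that same node — the sister group — is (((N,X),R,W),(M,(V,Q)),(A,(T,O),(F,(C,K)))); its 13 tips in alphabetical order are the answer.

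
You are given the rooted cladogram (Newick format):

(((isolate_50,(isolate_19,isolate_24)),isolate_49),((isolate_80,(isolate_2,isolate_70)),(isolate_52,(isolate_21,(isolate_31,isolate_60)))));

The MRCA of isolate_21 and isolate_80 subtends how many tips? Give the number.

7

The MRCA of isolate_21 and isolate_80 is the node subtending ((isolate_80,(isolate_2,isolate_70)),(isolate_52,(isolate_21,(isolate_31,isolate_60)))).
That clade contains 7 terminal taxa: isolate_2, isolate_21, isolate_31, isolate_52, isolate_60, isolate_70, isolate_80.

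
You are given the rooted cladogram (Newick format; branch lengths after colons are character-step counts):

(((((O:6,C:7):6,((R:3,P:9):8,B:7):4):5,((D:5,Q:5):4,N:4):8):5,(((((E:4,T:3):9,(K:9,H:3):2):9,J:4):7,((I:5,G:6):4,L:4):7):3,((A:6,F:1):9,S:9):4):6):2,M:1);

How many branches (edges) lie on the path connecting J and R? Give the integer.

The MRCA of J and R is the node subtending ((((O,C),((R,P),B)),((D,Q),N)),(((((E,T),(K,H)),J),((I,G),L)),((A,F),S))).
From J up to that node: 4 branches. From R up to the same node: 5 branches. Total: 4 + 5 = 9.

9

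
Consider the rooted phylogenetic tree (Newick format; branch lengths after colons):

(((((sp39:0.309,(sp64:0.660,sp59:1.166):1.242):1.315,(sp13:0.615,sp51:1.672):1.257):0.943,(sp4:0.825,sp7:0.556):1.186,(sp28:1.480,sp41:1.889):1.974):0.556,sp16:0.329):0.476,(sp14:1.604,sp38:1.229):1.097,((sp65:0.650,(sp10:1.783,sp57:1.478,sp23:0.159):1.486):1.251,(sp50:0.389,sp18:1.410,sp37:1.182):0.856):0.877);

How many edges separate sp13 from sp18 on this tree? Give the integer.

The MRCA of sp13 and sp18 is the root of the tree.
From sp13 up to that node: 5 branches. From sp18 up to the same node: 3 branches. Total: 5 + 3 = 8.

8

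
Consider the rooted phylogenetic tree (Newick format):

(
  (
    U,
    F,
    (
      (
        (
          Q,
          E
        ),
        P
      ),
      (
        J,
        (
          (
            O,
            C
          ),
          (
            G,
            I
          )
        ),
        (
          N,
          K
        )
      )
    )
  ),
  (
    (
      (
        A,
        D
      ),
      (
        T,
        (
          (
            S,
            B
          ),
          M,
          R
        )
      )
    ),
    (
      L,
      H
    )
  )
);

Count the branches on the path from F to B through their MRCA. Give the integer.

8

The MRCA of F and B is the root of the tree.
From F up to that node: 2 branches. From B up to the same node: 6 branches. Total: 2 + 6 = 8.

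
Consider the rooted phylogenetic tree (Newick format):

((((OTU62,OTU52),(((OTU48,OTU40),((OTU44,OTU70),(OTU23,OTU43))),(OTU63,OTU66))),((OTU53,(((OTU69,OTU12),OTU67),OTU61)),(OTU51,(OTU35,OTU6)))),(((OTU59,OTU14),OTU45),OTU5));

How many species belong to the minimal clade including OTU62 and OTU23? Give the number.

10

The MRCA of OTU62 and OTU23 is the node subtending ((OTU62,OTU52),(((OTU48,OTU40),((OTU44,OTU70),(OTU23,OTU43))),(OTU63,OTU66))).
That clade contains 10 terminal taxa: OTU23, OTU40, OTU43, OTU44, OTU48, OTU52, OTU62, OTU63, OTU66, OTU70.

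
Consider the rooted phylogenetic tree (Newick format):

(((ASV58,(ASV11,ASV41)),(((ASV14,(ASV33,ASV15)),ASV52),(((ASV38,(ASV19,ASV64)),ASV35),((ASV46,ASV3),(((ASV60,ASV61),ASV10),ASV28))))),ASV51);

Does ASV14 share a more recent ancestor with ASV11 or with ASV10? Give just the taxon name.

ASV10

The MRCA of ASV14 and ASV10 subtends (((ASV14,(ASV33,ASV15)),ASV52),(((ASV38,(ASV19,ASV64)),ASV35),((ASV46,ASV3),(((ASV60,ASV61),ASV10),ASV28)))) (14 taxa).
The MRCA of ASV14 and ASV11 subtends ((ASV58,(ASV11,ASV41)),(((ASV14,(ASV33,ASV15)),ASV52),(((ASV38,(ASV19,ASV64)),ASV35),((ASV46,ASV3),(((ASV60,ASV61),ASV10),ASV28))))) (17 taxa).
The first is nested inside the second, so ASV14 shares a more recent common ancestor with ASV10.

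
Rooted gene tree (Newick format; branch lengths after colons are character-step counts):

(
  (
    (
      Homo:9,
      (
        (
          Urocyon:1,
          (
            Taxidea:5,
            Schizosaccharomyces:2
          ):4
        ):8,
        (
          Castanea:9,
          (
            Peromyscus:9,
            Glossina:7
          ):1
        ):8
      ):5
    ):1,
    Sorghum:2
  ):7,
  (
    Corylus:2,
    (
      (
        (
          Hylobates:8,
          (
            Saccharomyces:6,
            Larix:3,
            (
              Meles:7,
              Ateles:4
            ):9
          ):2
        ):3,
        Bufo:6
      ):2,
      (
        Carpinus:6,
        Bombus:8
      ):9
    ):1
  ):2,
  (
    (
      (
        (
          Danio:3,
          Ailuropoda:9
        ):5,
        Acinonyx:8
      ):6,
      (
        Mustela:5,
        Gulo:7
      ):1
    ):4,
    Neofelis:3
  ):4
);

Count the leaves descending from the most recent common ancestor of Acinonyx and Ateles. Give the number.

23

The MRCA of Acinonyx and Ateles is the root, so the clade is the entire tree.
That clade contains 23 terminal taxa: Acinonyx, Ailuropoda, Ateles, Bombus, Bufo, Carpinus, Castanea, Corylus, Danio, Glossina, Gulo, Homo, Hylobates, Larix, Meles, Mustela, Neofelis, Peromyscus, Saccharomyces, Schizosaccharomyces, Sorghum, Taxidea, Urocyon.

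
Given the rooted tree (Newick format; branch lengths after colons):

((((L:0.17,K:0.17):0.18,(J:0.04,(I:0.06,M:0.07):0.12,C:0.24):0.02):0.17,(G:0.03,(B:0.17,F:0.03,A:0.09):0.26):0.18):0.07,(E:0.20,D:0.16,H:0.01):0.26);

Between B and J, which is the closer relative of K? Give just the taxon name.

J

The MRCA of K and J subtends ((L,K),(J,(I,M),C)) (6 taxa).
The MRCA of K and B subtends (((L,K),(J,(I,M),C)),(G,(B,F,A))) (10 taxa).
The first is nested inside the second, so K shares a more recent common ancestor with J.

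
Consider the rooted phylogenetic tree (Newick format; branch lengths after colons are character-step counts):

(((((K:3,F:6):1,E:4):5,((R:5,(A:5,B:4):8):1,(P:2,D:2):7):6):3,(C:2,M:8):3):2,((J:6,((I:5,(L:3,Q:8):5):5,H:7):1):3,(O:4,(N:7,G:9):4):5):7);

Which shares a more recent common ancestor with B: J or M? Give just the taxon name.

The MRCA of B and M subtends ((((K,F),E),((R,(A,B)),(P,D))),(C,M)) (10 taxa).
The MRCA of B and J is the root, subtending the entire tree (18 taxa).
The first is nested inside the second, so B shares a more recent common ancestor with M.

M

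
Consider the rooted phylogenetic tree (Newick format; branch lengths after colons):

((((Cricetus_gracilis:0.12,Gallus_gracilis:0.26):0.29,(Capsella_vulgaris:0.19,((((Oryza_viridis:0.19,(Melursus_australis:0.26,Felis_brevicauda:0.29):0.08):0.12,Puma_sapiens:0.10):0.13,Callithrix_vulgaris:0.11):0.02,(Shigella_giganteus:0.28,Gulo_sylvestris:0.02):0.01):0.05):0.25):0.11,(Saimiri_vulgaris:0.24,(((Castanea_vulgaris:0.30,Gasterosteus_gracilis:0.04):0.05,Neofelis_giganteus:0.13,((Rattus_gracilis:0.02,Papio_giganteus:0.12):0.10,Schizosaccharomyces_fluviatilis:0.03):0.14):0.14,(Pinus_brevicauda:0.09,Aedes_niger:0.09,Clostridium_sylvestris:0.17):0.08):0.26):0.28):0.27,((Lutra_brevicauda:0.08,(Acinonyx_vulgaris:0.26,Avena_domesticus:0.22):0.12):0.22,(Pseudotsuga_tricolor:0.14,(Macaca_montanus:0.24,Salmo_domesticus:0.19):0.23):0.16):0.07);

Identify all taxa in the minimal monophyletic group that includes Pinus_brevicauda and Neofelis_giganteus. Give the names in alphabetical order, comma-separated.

Aedes_niger, Castanea_vulgaris, Clostridium_sylvestris, Gasterosteus_gracilis, Neofelis_giganteus, Papio_giganteus, Pinus_brevicauda, Rattus_gracilis, Schizosaccharomyces_fluviatilis

Tracing Pinus_brevicauda: it sits inside (Pinus_brevicauda,Aedes_niger,Clostridium_sylvestris).
Tracing Neofelis_giganteus: it sits inside ((Castanea_vulgaris,Gasterosteus_gracilis),Neofelis_giganteus,((Rattus_gracilis,Papio_giganteus),Schizosaccharomyces_fluviatilis)).
The smallest clade enclosing both is (((Castanea_vulgaris,Gasterosteus_gracilis),Neofelis_giganteus,((Rattus_gracilis,Papio_giganteus),Schizosaccharomyces_fluviatilis)),(Pinus_brevicauda,Aedes_niger,Clostridium_sylvestris)); the answer is its 9 terminal taxa in alphabetical order.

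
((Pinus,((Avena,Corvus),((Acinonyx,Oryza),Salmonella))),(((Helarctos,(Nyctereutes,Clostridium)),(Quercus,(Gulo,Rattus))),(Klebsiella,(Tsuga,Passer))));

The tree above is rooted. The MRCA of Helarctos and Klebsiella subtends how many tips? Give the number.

9

The MRCA of Helarctos and Klebsiella is the node subtending (((Helarctos,(Nyctereutes,Clostridium)),(Quercus,(Gulo,Rattus))),(Klebsiella,(Tsuga,Passer))).
That clade contains 9 terminal taxa: Clostridium, Gulo, Helarctos, Klebsiella, Nyctereutes, Passer, Quercus, Rattus, Tsuga.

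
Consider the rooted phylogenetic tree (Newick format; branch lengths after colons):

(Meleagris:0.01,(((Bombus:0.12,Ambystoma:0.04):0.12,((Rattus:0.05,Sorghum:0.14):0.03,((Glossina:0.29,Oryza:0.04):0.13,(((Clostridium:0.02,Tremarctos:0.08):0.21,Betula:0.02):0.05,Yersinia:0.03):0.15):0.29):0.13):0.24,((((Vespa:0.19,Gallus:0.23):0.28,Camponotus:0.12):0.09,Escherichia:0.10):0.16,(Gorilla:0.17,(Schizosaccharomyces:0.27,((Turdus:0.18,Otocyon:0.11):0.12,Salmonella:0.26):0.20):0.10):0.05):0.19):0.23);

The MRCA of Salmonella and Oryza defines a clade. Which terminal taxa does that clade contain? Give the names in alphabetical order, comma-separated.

Ambystoma, Betula, Bombus, Camponotus, Clostridium, Escherichia, Gallus, Glossina, Gorilla, Oryza, Otocyon, Rattus, Salmonella, Schizosaccharomyces, Sorghum, Tremarctos, Turdus, Vespa, Yersinia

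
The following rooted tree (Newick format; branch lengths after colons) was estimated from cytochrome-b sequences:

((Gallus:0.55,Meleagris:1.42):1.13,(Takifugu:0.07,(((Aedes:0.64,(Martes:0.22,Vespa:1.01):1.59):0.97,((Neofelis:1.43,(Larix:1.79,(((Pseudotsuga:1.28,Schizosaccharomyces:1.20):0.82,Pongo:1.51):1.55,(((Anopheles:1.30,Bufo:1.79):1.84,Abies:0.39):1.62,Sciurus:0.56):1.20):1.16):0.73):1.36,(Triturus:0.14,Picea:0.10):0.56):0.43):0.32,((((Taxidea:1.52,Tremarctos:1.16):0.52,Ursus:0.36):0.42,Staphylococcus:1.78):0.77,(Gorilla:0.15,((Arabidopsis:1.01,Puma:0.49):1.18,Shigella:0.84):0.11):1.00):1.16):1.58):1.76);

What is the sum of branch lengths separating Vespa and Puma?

The path runs Vespa → … → MRCA → … → Puma; the MRCA is the node subtending (((Aedes,(Martes,Vespa)),((Neofelis,(Larix,(((Pseudotsuga,Schizosaccharomyces),Pongo),(((Anopheles,Bufo),Abies),Sciurus)))),(Triturus,Picea))),((((Taxidea,Tremarctos),Ursus),Staphylococcus),(Gorilla,((Arabidopsis,Puma),Shigella)))).
Branch lengths along that path: 1.01 + 1.59 + 0.97 + 0.32 + 1.16 + 1.00 + 0.11 + 1.18 + 0.49 = 7.83.

7.83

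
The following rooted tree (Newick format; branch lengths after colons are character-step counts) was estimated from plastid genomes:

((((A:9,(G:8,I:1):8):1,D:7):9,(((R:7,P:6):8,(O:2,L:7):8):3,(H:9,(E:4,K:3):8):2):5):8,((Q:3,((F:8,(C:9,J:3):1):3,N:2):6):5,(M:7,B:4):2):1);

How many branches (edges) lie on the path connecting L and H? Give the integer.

5

The MRCA of L and H is the node subtending (((R,P),(O,L)),(H,(E,K))).
From L up to that node: 3 branches. From H up to the same node: 2 branches. Total: 3 + 2 = 5.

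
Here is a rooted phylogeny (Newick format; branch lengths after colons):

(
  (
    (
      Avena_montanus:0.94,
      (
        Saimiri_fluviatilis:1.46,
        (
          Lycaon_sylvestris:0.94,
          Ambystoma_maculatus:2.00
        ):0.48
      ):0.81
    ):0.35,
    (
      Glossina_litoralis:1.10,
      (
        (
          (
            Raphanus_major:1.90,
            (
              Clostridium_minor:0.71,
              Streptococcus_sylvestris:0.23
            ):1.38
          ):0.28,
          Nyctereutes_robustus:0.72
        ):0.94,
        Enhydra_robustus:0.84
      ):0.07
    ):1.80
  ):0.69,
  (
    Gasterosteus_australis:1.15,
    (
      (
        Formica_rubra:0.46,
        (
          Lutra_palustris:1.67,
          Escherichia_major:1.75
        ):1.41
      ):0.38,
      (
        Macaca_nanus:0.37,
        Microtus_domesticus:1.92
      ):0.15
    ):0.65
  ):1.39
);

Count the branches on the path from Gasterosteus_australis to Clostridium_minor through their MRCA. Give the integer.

9

The MRCA of Gasterosteus_australis and Clostridium_minor is the root of the tree.
From Gasterosteus_australis up to that node: 2 branches. From Clostridium_minor up to the same node: 7 branches. Total: 2 + 7 = 9.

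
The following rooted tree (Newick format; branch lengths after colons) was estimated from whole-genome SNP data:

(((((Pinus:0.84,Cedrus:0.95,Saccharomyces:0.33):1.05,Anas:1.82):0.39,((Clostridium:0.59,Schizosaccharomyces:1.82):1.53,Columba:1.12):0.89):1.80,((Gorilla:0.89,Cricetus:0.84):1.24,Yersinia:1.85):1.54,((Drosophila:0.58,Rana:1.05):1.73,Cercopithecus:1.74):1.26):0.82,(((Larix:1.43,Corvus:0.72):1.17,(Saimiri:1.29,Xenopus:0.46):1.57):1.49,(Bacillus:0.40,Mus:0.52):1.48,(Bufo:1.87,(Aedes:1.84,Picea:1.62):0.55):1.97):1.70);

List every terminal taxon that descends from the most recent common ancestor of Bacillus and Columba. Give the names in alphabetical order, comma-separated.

Aedes, Anas, Bacillus, Bufo, Cedrus, Cercopithecus, Clostridium, Columba, Corvus, Cricetus, Drosophila, Gorilla, Larix, Mus, Picea, Pinus, Rana, Saccharomyces, Saimiri, Schizosaccharomyces, Xenopus, Yersinia

Tracing Bacillus: it sits inside (Bacillus,Mus).
Tracing Columba: it sits inside ((Clostridium,Schizosaccharomyces),Columba).
The smallest clade enclosing both is the whole tree (their MRCA is the root), so the answer is all 22 tips in alphabetical order.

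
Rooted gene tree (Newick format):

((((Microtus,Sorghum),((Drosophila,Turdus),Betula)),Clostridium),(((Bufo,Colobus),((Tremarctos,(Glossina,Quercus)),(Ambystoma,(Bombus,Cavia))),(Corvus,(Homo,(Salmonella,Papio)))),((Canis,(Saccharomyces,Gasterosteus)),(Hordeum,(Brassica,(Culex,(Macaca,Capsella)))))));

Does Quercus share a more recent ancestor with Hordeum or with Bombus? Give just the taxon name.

The MRCA of Quercus and Bombus subtends ((Tremarctos,(Glossina,Quercus)),(Ambystoma,(Bombus,Cavia))) (6 taxa).
The MRCA of Quercus and Hordeum subtends (((Bufo,Colobus),((Tremarctos,(Glossina,Quercus)),(Ambystoma,(Bombus,Cavia))),(Corvus,(Homo,(Salmonella,Papio)))),((Canis,(Saccharomyces,Gasterosteus)),(Hordeum,(Brassica,(Culex,(Macaca,Capsella)))))) (20 taxa).
The first is nested inside the second, so Quercus shares a more recent common ancestor with Bombus.

Bombus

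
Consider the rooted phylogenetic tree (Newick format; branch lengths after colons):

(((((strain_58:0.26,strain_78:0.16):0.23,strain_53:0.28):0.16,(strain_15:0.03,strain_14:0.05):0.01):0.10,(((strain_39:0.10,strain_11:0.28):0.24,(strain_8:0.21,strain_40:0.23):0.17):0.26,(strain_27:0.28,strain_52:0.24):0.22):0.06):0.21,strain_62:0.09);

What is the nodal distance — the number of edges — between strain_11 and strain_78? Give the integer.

8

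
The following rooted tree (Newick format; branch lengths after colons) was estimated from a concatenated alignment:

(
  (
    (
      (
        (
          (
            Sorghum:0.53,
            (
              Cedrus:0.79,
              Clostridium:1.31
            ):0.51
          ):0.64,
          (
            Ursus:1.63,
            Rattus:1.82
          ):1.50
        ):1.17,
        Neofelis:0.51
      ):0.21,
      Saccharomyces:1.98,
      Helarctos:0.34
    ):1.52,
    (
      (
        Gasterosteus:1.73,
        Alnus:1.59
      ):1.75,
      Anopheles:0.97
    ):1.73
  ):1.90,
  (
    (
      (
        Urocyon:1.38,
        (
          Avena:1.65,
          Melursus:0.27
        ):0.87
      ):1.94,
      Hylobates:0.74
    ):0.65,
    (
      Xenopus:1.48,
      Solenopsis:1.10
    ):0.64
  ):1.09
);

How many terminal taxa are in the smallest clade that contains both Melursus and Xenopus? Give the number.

6

The MRCA of Melursus and Xenopus is the node subtending (((Urocyon,(Avena,Melursus)),Hylobates),(Xenopus,Solenopsis)).
That clade contains 6 terminal taxa: Avena, Hylobates, Melursus, Solenopsis, Urocyon, Xenopus.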